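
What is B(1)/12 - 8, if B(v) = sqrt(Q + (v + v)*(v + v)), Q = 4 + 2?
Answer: -8 + sqrt(10)/12 ≈ -7.7365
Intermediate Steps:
Q = 6
B(v) = sqrt(6 + 4*v**2) (B(v) = sqrt(6 + (v + v)*(v + v)) = sqrt(6 + (2*v)*(2*v)) = sqrt(6 + 4*v**2))
B(1)/12 - 8 = sqrt(6 + 4*1**2)/12 - 8 = sqrt(6 + 4*1)*(1/12) - 8 = sqrt(6 + 4)*(1/12) - 8 = sqrt(10)*(1/12) - 8 = sqrt(10)/12 - 8 = -8 + sqrt(10)/12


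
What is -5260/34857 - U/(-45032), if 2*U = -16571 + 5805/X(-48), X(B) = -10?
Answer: -2143172951/6278721696 ≈ -0.34134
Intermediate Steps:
U = -34303/4 (U = (-16571 + 5805/(-10))/2 = (-16571 + 5805*(-⅒))/2 = (-16571 - 1161/2)/2 = (½)*(-34303/2) = -34303/4 ≈ -8575.8)
-5260/34857 - U/(-45032) = -5260/34857 - 1*(-34303/4)/(-45032) = -5260*1/34857 + (34303/4)*(-1/45032) = -5260/34857 - 34303/180128 = -2143172951/6278721696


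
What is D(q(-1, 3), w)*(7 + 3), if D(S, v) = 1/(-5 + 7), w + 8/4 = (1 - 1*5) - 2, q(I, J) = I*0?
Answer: 5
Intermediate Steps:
q(I, J) = 0
w = -8 (w = -2 + ((1 - 1*5) - 2) = -2 + ((1 - 5) - 2) = -2 + (-4 - 2) = -2 - 6 = -8)
D(S, v) = 1/2
D(q(-1, 3), w)*(7 + 3) = (7 + 3)/2 = (1/2)*10 = 5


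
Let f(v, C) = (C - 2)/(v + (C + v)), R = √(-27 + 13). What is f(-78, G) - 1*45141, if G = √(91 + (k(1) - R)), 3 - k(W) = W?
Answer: -45141 + (2 - √(93 - I*√14))/(156 - √(93 - I*√14)) ≈ -45141.0 + 0.0013945*I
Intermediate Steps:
R = I*√14 (R = √(-14) = I*√14 ≈ 3.7417*I)
k(W) = 3 - W
G = √(93 - I*√14) (G = √(91 + ((3 - 1*1) - I*√14)) = √(91 + ((3 - 1) - I*√14)) = √(91 + (2 - I*√14)) = √(93 - I*√14) ≈ 9.6456 - 0.194*I)
f(v, C) = (-2 + C)/(C + 2*v)
f(-78, G) - 1*45141 = (-2 + √(93 - I*√14))/(√(93 - I*√14) + 2*(-78)) - 1*45141 = (-2 + √(93 - I*√14))/(√(93 - I*√14) - 156) - 45141 = (-2 + √(93 - I*√14))/(-156 + √(93 - I*√14)) - 45141 = -45141 + (-2 + √(93 - I*√14))/(-156 + √(93 - I*√14))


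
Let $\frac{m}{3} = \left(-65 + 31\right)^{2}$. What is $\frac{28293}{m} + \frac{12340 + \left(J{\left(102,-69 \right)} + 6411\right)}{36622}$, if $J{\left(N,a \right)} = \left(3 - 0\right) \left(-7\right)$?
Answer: $\frac{183516981}{21167516} \approx 8.6697$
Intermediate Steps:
$J{\left(N,a \right)} = -21$ ($J{\left(N,a \right)} = \left(3 + 0\right) \left(-7\right) = 3 \left(-7\right) = -21$)
$m = 3468$ ($m = 3 \left(-65 + 31\right)^{2} = 3 \left(-34\right)^{2} = 3 \cdot 1156 = 3468$)
$\frac{28293}{m} + \frac{12340 + \left(J{\left(102,-69 \right)} + 6411\right)}{36622} = \frac{28293}{3468} + \frac{12340 + \left(-21 + 6411\right)}{36622} = 28293 \cdot \frac{1}{3468} + \left(12340 + 6390\right) \frac{1}{36622} = \frac{9431}{1156} + 18730 \cdot \frac{1}{36622} = \frac{9431}{1156} + \frac{9365}{18311} = \frac{183516981}{21167516}$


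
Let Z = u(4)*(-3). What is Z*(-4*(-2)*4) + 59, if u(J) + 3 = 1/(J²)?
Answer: 341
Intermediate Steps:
u(J) = -3 + J⁻² (u(J) = -3 + 1/(J²) = -3 + J⁻²)
Z = 141/16 (Z = (-3 + 4⁻²)*(-3) = (-3 + 1/16)*(-3) = -47/16*(-3) = 141/16 ≈ 8.8125)
Z*(-4*(-2)*4) + 59 = 141*(-4*(-2)*4)/16 + 59 = 141*(8*4)/16 + 59 = (141/16)*32 + 59 = 282 + 59 = 341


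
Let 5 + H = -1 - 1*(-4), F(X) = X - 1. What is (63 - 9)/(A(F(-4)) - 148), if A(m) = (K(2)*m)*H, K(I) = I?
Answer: -27/64 ≈ -0.42188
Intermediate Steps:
F(X) = -1 + X
H = -2 (H = -5 + (-1 - 1*(-4)) = -5 + (-1 + 4) = -5 + 3 = -2)
A(m) = -4*m (A(m) = (2*m)*(-2) = -4*m)
(63 - 9)/(A(F(-4)) - 148) = (63 - 9)/(-4*(-1 - 4) - 148) = 54/(-4*(-5) - 148) = 54/(20 - 148) = 54/(-128) = 54*(-1/128) = -27/64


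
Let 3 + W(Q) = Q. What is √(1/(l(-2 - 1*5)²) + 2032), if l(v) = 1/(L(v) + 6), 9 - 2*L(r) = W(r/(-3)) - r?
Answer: 38*√13/3 ≈ 45.670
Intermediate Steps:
W(Q) = -3 + Q
L(r) = 6 + 2*r/3 (L(r) = 9/2 - ((-3 + r/(-3)) - r)/2 = 9/2 - ((-3 + r*(-⅓)) - r)/2 = 9/2 - ((-3 - r/3) - r)/2 = 9/2 - (-3 - 4*r/3)/2 = 9/2 + (3/2 + 2*r/3) = 6 + 2*r/3)
l(v) = 1/(12 + 2*v/3) (l(v) = 1/((6 + 2*v/3) + 6) = 1/(12 + 2*v/3))
√(1/(l(-2 - 1*5)²) + 2032) = √(1/((3/(2*(18 + (-2 - 1*5))))²) + 2032) = √(1/((3/(2*(18 + (-2 - 5))))²) + 2032) = √(1/((3/(2*(18 - 7)))²) + 2032) = √(1/(((3/2)/11)²) + 2032) = √(1/(((3/2)*(1/11))²) + 2032) = √(1/((3/22)²) + 2032) = √(1/(9/484) + 2032) = √(484/9 + 2032) = √(18772/9) = 38*√13/3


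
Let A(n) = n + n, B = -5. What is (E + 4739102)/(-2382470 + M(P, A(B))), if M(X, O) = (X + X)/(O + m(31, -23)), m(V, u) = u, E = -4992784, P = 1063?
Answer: 321981/3023986 ≈ 0.10648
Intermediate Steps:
A(n) = 2*n
M(X, O) = 2*X/(-23 + O) (M(X, O) = (X + X)/(O - 23) = (2*X)/(-23 + O) = 2*X/(-23 + O))
(E + 4739102)/(-2382470 + M(P, A(B))) = (-4992784 + 4739102)/(-2382470 + 2*1063/(-23 + 2*(-5))) = -253682/(-2382470 + 2*1063/(-23 - 10)) = -253682/(-2382470 + 2*1063/(-33)) = -253682/(-2382470 + 2*1063*(-1/33)) = -253682/(-2382470 - 2126/33) = -253682/(-78623636/33) = -253682*(-33/78623636) = 321981/3023986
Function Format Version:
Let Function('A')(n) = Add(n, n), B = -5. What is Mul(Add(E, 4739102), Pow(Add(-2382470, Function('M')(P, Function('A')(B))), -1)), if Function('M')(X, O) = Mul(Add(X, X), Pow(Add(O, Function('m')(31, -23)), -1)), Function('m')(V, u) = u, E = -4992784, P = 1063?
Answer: Rational(321981, 3023986) ≈ 0.10648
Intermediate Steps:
Function('A')(n) = Mul(2, n)
Function('M')(X, O) = Mul(2, X, Pow(Add(-23, O), -1)) (Function('M')(X, O) = Mul(Add(X, X), Pow(Add(O, -23), -1)) = Mul(Mul(2, X), Pow(Add(-23, O), -1)) = Mul(2, X, Pow(Add(-23, O), -1)))
Mul(Add(E, 4739102), Pow(Add(-2382470, Function('M')(P, Function('A')(B))), -1)) = Mul(Add(-4992784, 4739102), Pow(Add(-2382470, Mul(2, 1063, Pow(Add(-23, Mul(2, -5)), -1))), -1)) = Mul(-253682, Pow(Add(-2382470, Mul(2, 1063, Pow(Add(-23, -10), -1))), -1)) = Mul(-253682, Pow(Add(-2382470, Mul(2, 1063, Pow(-33, -1))), -1)) = Mul(-253682, Pow(Add(-2382470, Mul(2, 1063, Rational(-1, 33))), -1)) = Mul(-253682, Pow(Add(-2382470, Rational(-2126, 33)), -1)) = Mul(-253682, Pow(Rational(-78623636, 33), -1)) = Mul(-253682, Rational(-33, 78623636)) = Rational(321981, 3023986)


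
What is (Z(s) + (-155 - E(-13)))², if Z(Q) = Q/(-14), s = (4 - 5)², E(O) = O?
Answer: 3956121/196 ≈ 20184.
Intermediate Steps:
s = 1 (s = (-1)² = 1)
Z(Q) = -Q/14 (Z(Q) = Q*(-1/14) = -Q/14)
(Z(s) + (-155 - E(-13)))² = (-1/14*1 + (-155 - 1*(-13)))² = (-1/14 + (-155 + 13))² = (-1/14 - 142)² = (-1989/14)² = 3956121/196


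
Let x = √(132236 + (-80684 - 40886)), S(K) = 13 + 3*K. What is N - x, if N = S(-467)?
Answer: -1388 - √10666 ≈ -1491.3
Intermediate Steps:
x = √10666 (x = √(132236 - 121570) = √10666 ≈ 103.28)
N = -1388 (N = 13 + 3*(-467) = 13 - 1401 = -1388)
N - x = -1388 - √10666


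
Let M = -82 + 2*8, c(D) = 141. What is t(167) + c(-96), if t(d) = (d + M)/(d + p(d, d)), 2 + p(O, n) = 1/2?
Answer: 46873/331 ≈ 141.61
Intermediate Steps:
M = -66 (M = -82 + 16 = -66)
p(O, n) = -3/2 (p(O, n) = -2 + 1/2 = -2 + ½ = -3/2)
t(d) = (-66 + d)/(-3/2 + d) (t(d) = (d - 66)/(d - 3/2) = (-66 + d)/(-3/2 + d))
t(167) + c(-96) = 2*(-66 + 167)/(-3 + 2*167) + 141 = 2*101/(-3 + 334) + 141 = 2*101/331 + 141 = 2*(1/331)*101 + 141 = 202/331 + 141 = 46873/331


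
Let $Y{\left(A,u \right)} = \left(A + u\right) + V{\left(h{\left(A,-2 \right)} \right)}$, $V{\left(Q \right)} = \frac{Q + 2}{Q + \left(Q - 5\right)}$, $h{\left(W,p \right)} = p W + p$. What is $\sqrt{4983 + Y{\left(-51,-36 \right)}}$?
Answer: $\frac{\sqrt{20687810}}{65} \approx 69.975$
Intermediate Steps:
$h{\left(W,p \right)} = p + W p$ ($h{\left(W,p \right)} = W p + p = p + W p$)
$V{\left(Q \right)} = \frac{2 + Q}{-5 + 2 Q}$ ($V{\left(Q \right)} = \frac{2 + Q}{Q + \left(Q - 5\right)} = \frac{2 + Q}{Q + \left(-5 + Q\right)} = \frac{2 + Q}{-5 + 2 Q}$)
$Y{\left(A,u \right)} = A + u - \frac{2 A}{-9 - 4 A}$ ($Y{\left(A,u \right)} = \left(A + u\right) + \frac{2 - 2 \left(1 + A\right)}{-5 + 2 \left(- 2 \left(1 + A\right)\right)} = \left(A + u\right) + \frac{2 - \left(2 + 2 A\right)}{-5 + 2 \left(-2 - 2 A\right)} = \left(A + u\right) + \frac{\left(-2\right) A}{-5 - \left(4 + 4 A\right)} = \left(A + u\right) + \frac{\left(-2\right) A}{-9 - 4 A} = \left(A + u\right) - \frac{2 A}{-9 - 4 A} = A + u - \frac{2 A}{-9 - 4 A}$)
$\sqrt{4983 + Y{\left(-51,-36 \right)}} = \sqrt{4983 + \frac{2 \left(-51\right) + \left(9 + 4 \left(-51\right)\right) \left(-51 - 36\right)}{9 + 4 \left(-51\right)}} = \sqrt{4983 + \frac{-102 + \left(9 - 204\right) \left(-87\right)}{9 - 204}} = \sqrt{4983 + \frac{-102 - -16965}{-195}} = \sqrt{4983 - \frac{-102 + 16965}{195}} = \sqrt{4983 - \frac{5621}{65}} = \sqrt{\frac{318274}{65}} = \frac{\sqrt{20687810}}{65}$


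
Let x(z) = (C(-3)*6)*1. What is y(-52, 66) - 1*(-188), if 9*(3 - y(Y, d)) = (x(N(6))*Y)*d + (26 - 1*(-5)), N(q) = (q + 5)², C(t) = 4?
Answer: 84056/9 ≈ 9339.6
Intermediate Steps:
N(q) = (5 + q)²
x(z) = 24 (x(z) = (4*6)*1 = 24*1 = 24)
y(Y, d) = -4/9 - 8*Y*d/3 (y(Y, d) = 3 - ((24*Y)*d + (26 - 1*(-5)))/9 = 3 - (24*Y*d + (26 + 5))/9 = 3 - (24*Y*d + 31)/9 = 3 - (31 + 24*Y*d)/9 = 3 + (-31/9 - 8*Y*d/3) = -4/9 - 8*Y*d/3)
y(-52, 66) - 1*(-188) = (-4/9 - 8/3*(-52)*66) - 1*(-188) = (-4/9 + 9152) + 188 = 82364/9 + 188 = 84056/9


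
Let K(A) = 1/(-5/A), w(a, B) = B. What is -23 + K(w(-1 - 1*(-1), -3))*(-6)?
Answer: -133/5 ≈ -26.600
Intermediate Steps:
K(A) = -A/5
-23 + K(w(-1 - 1*(-1), -3))*(-6) = -23 - ⅕*(-3)*(-6) = -23 + (⅗)*(-6) = -23 - 18/5 = -133/5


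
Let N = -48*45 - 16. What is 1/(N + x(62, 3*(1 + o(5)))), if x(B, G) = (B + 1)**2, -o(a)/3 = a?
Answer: 1/1793 ≈ 0.00055772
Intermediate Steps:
o(a) = -3*a
x(B, G) = (1 + B)**2
N = -2176 (N = -2160 - 16 = -2176)
1/(N + x(62, 3*(1 + o(5)))) = 1/(-2176 + (1 + 62)**2) = 1/(-2176 + 63**2) = 1/(-2176 + 3969) = 1/1793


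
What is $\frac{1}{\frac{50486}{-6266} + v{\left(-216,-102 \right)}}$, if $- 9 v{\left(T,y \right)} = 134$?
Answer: $- \frac{28197}{647009} \approx -0.043581$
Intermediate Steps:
$v{\left(T,y \right)} = - \frac{134}{9}$ ($v{\left(T,y \right)} = \left(- \frac{1}{9}\right) 134 = - \frac{134}{9}$)
$\frac{1}{\frac{50486}{-6266} + v{\left(-216,-102 \right)}} = \frac{1}{\frac{50486}{-6266} - \frac{134}{9}} = \frac{1}{50486 \left(- \frac{1}{6266}\right) - \frac{134}{9}} = \frac{1}{- \frac{25243}{3133} - \frac{134}{9}} = \frac{1}{- \frac{647009}{28197}} = - \frac{28197}{647009}$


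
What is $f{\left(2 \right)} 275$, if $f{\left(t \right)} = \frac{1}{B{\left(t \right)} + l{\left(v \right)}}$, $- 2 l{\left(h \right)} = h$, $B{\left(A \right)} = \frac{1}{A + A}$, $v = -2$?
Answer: $220$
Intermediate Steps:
$B{\left(A \right)} = \frac{1}{2 A}$
$l{\left(h \right)} = - \frac{h}{2}$
$f{\left(t \right)} = \frac{1}{1 + \frac{1}{2 t}}$ ($f{\left(t \right)} = \frac{1}{\frac{1}{2 t} - -1} = \frac{1}{\frac{1}{2 t} + 1} = \frac{1}{1 + \frac{1}{2 t}}$)
$f{\left(2 \right)} 275 = 2 \cdot 2 \frac{1}{1 + 2 \cdot 2} \cdot 275 = 2 \cdot 2 \frac{1}{1 + 4} \cdot 275 = 2 \cdot 2 \cdot \frac{1}{5} \cdot 275 = \frac{4}{5} \cdot 275 = 220$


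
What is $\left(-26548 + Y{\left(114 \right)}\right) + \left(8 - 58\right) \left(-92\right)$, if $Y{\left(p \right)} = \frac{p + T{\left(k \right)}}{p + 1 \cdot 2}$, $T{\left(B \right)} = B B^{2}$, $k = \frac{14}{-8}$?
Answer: $- \frac{162934999}{7424} \approx -21947.0$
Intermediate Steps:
$k = - \frac{7}{4}$ ($k = 14 \left(- \frac{1}{8}\right) = - \frac{7}{4} \approx -1.75$)
$T{\left(B \right)} = B^{3}$
$Y{\left(p \right)} = \frac{- \frac{343}{64} + p}{2 + p}$ ($Y{\left(p \right)} = \frac{p + \left(- \frac{7}{4}\right)^{3}}{p + 1 \cdot 2} = \frac{p - \frac{343}{64}}{p + 2} = \frac{- \frac{343}{64} + p}{2 + p}$)
$\left(-26548 + Y{\left(114 \right)}\right) + \left(8 - 58\right) \left(-92\right) = \left(-26548 + \frac{- \frac{343}{64} + 114}{2 + 114}\right) + \left(8 - 58\right) \left(-92\right) = \left(-26548 + \frac{1}{116} \cdot \frac{6953}{64}\right) - -4600 = \left(-26548 + \frac{1}{116} \cdot \frac{6953}{64}\right) + 4600 = \left(-26548 + \frac{6953}{7424}\right) + 4600 = - \frac{197085399}{7424} + 4600 = - \frac{162934999}{7424}$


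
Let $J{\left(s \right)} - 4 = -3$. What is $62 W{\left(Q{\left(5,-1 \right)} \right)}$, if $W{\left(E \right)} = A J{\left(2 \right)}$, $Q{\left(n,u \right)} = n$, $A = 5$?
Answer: $310$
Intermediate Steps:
$J{\left(s \right)} = 1$ ($J{\left(s \right)} = 4 - 3 = 1$)
$W{\left(E \right)} = 5$ ($W{\left(E \right)} = 5 \cdot 1 = 5$)
$62 W{\left(Q{\left(5,-1 \right)} \right)} = 62 \cdot 5 = 310$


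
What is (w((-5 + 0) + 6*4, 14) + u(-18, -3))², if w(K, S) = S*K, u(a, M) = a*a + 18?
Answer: 369664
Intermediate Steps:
u(a, M) = 18 + a² (u(a, M) = a² + 18 = 18 + a²)
w(K, S) = K*S
(w((-5 + 0) + 6*4, 14) + u(-18, -3))² = (((-5 + 0) + 6*4)*14 + (18 + (-18)²))² = ((-5 + 24)*14 + (18 + 324))² = (19*14 + 342)² = (266 + 342)² = 608² = 369664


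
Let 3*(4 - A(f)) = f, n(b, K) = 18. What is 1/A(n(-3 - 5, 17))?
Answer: -½ ≈ -0.50000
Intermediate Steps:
A(f) = 4 - f/3
1/A(n(-3 - 5, 17)) = 1/(4 - ⅓*18) = 1/(4 - 6) = 1/(-2) = -½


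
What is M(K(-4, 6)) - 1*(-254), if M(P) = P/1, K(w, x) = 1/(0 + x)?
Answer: 1525/6 ≈ 254.17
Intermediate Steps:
K(w, x) = 1/x
M(P) = P (M(P) = P*1 = P)
M(K(-4, 6)) - 1*(-254) = 1/6 - 1*(-254) = ⅙ + 254 = 1525/6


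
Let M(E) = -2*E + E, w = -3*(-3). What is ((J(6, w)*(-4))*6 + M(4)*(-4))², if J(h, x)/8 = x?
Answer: 2930944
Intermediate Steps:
w = 9
J(h, x) = 8*x
M(E) = -E
((J(6, w)*(-4))*6 + M(4)*(-4))² = (((8*9)*(-4))*6 - 1*4*(-4))² = ((72*(-4))*6 - 4*(-4))² = (-288*6 + 16)² = (-1728 + 16)² = (-1712)² = 2930944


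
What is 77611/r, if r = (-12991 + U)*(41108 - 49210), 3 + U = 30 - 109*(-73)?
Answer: 77611/40566714 ≈ 0.0019132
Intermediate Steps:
U = 7984 (U = -3 + (30 - 109*(-73)) = -3 + (30 + 7957) = -3 + 7987 = 7984)
r = 40566714 (r = (-12991 + 7984)*(41108 - 49210) = -5007*(-8102) = 40566714)
77611/r = 77611/40566714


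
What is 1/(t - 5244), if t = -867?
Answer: -1/6111 ≈ -0.00016364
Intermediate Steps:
1/(t - 5244) = 1/(-867 - 5244) = 1/(-6111) = -1/6111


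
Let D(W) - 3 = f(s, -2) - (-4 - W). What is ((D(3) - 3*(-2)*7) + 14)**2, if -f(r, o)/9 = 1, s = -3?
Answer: 3249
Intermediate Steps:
f(r, o) = -9 (f(r, o) = -9*1 = -9)
D(W) = -2 + W (D(W) = 3 + (-9 - (-4 - W)) = 3 + (-9 + (4 + W)) = 3 + (-5 + W) = -2 + W)
((D(3) - 3*(-2)*7) + 14)**2 = (((-2 + 3) - 3*(-2)*7) + 14)**2 = ((1 + 6*7) + 14)**2 = ((1 + 42) + 14)**2 = (43 + 14)**2 = 57**2 = 3249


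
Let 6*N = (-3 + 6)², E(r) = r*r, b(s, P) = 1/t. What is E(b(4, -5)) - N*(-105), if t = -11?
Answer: 38117/242 ≈ 157.51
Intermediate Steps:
b(s, P) = -1/11 (b(s, P) = 1/(-11) = -1/11)
E(r) = r²
N = 3/2 (N = (-3 + 6)²/6 = (⅙)*3² = (⅙)*9 = 3/2 ≈ 1.5000)
E(b(4, -5)) - N*(-105) = (-1/11)² - 1*3/2*(-105) = 1/121 - 3/2*(-105) = 1/121 + 315/2 = 38117/242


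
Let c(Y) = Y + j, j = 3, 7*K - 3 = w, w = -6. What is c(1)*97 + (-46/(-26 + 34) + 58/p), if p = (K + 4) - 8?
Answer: 45775/124 ≈ 369.15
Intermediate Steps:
K = -3/7 (K = 3/7 + (⅐)*(-6) = 3/7 - 6/7 = -3/7 ≈ -0.42857)
p = -31/7 (p = (-3/7 + 4) - 8 = 25/7 - 8 = -31/7 ≈ -4.4286)
c(Y) = 3 + Y (c(Y) = Y + 3 = 3 + Y)
c(1)*97 + (-46/(-26 + 34) + 58/p) = (3 + 1)*97 + (-46/(-26 + 34) + 58/(-31/7)) = 4*97 + (-46/8 + 58*(-7/31)) = 388 + (-46*⅛ - 406/31) = 388 + (-23/4 - 406/31) = 388 - 2337/124 = 45775/124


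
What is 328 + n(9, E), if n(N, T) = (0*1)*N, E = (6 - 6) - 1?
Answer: 328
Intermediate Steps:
E = -1 (E = 0 - 1 = -1)
n(N, T) = 0 (n(N, T) = 0*N = 0)
328 + n(9, E) = 328 + 0 = 328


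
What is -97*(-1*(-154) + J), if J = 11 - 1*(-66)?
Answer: -22407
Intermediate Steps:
J = 77 (J = 11 + 66 = 77)
-97*(-1*(-154) + J) = -97*(-1*(-154) + 77) = -97*(154 + 77) = -97*231 = -22407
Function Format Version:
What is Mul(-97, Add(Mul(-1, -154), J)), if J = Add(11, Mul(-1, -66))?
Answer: -22407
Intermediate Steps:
J = 77 (J = Add(11, 66) = 77)
Mul(-97, Add(Mul(-1, -154), J)) = Mul(-97, Add(Mul(-1, -154), 77)) = Mul(-97, Add(154, 77)) = Mul(-97, 231) = -22407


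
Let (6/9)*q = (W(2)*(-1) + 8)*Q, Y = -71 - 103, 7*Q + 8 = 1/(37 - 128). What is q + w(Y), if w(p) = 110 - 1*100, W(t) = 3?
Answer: 1805/1274 ≈ 1.4168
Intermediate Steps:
Q = -729/637 (Q = -8/7 + 1/(7*(37 - 128)) = -8/7 + (1/7)/(-91) = -8/7 + (1/7)*(-1/91) = -8/7 - 1/637 = -729/637 ≈ -1.1444)
Y = -174
w(p) = 10 (w(p) = 110 - 100 = 10)
q = -10935/1274 (q = 3*((3*(-1) + 8)*(-729/637))/2 = 3*((-3 + 8)*(-729/637))/2 = 3*(5*(-729/637))/2 = (3/2)*(-3645/637) = -10935/1274 ≈ -8.5832)
q + w(Y) = -10935/1274 + 10 = 1805/1274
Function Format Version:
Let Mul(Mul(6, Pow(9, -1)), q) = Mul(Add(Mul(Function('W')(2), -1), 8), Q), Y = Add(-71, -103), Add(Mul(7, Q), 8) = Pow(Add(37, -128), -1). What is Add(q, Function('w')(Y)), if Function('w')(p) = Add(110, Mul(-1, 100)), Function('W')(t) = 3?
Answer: Rational(1805, 1274) ≈ 1.4168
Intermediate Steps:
Q = Rational(-729, 637) (Q = Add(Rational(-8, 7), Mul(Rational(1, 7), Pow(Add(37, -128), -1))) = Add(Rational(-8, 7), Mul(Rational(1, 7), Pow(-91, -1))) = Add(Rational(-8, 7), Mul(Rational(1, 7), Rational(-1, 91))) = Add(Rational(-8, 7), Rational(-1, 637)) = Rational(-729, 637) ≈ -1.1444)
Y = -174
Function('w')(p) = 10 (Function('w')(p) = Add(110, -100) = 10)
q = Rational(-10935, 1274) (q = Mul(Rational(3, 2), Mul(Add(Mul(3, -1), 8), Rational(-729, 637))) = Mul(Rational(3, 2), Mul(Add(-3, 8), Rational(-729, 637))) = Mul(Rational(3, 2), Mul(5, Rational(-729, 637))) = Mul(Rational(3, 2), Rational(-3645, 637)) = Rational(-10935, 1274) ≈ -8.5832)
Add(q, Function('w')(Y)) = Add(Rational(-10935, 1274), 10) = Rational(1805, 1274)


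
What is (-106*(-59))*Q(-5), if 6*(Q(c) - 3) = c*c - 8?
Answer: 109445/3 ≈ 36482.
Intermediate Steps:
Q(c) = 5/3 + c**2/6 (Q(c) = 3 + (c*c - 8)/6 = 3 + (c**2 - 8)/6 = 3 + (-8 + c**2)/6 = 3 + (-4/3 + c**2/6) = 5/3 + c**2/6)
(-106*(-59))*Q(-5) = (-106*(-59))*(5/3 + (1/6)*(-5)**2) = 6254*(5/3 + (1/6)*25) = 6254*(5/3 + 25/6) = 6254*(35/6) = 109445/3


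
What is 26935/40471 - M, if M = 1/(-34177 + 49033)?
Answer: 400105889/601237176 ≈ 0.66547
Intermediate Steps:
M = 1/14856 ≈ 6.7313e-5
26935/40471 - M = 26935/40471 - 1*1/14856 = 26935*(1/40471) - 1/14856 = 26935/40471 - 1/14856 = 400105889/601237176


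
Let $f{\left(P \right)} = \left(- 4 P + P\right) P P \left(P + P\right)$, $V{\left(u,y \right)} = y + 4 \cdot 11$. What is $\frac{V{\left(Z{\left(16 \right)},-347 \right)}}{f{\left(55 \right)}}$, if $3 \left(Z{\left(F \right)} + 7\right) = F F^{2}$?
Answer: $\frac{101}{18301250} \approx 5.5187 \cdot 10^{-6}$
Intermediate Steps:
$Z{\left(F \right)} = -7 + \frac{F^{3}}{3}$ ($Z{\left(F \right)} = -7 + \frac{F F^{2}}{3} = -7 + \frac{F^{3}}{3}$)
$V{\left(u,y \right)} = 44 + y$ ($V{\left(u,y \right)} = y + 44 = 44 + y$)
$f{\left(P \right)} = - 6 P^{4}$ ($f{\left(P \right)} = - 3 P P P 2 P = - 3 P^{2} \cdot 2 P^{2} = - 6 P^{4}$)
$\frac{V{\left(Z{\left(16 \right)},-347 \right)}}{f{\left(55 \right)}} = \frac{44 - 347}{\left(-6\right) 55^{4}} = - \frac{303}{\left(-6\right) 9150625} = - \frac{303}{-54903750} = \left(-303\right) \left(- \frac{1}{54903750}\right) = \frac{101}{18301250}$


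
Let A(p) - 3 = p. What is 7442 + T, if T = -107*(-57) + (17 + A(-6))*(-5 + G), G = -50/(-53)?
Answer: 714663/53 ≈ 13484.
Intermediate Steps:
A(p) = 3 + p
G = 50/53 (G = -50*(-1/53) = 50/53 ≈ 0.94340)
T = 320237/53 (T = -107*(-57) + (17 + (3 - 6))*(-5 + 50/53) = 6099 + (17 - 3)*(-215/53) = 6099 + 14*(-215/53) = 6099 - 3010/53 = 320237/53 ≈ 6042.2)
7442 + T = 7442 + 320237/53 = 714663/53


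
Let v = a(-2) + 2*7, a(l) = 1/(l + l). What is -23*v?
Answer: -1265/4 ≈ -316.25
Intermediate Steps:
a(l) = 1/(2*l)
v = 55/4 (v = (1/2)/(-2) + 2*7 = (1/2)*(-1/2) + 14 = -1/4 + 14 = 55/4 ≈ 13.750)
-23*v = -23*55/4 = -1265/4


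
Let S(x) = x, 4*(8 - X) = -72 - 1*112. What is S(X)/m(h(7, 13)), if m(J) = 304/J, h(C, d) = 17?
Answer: 459/152 ≈ 3.0197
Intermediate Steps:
X = 54 (X = 8 - (-72 - 1*112)/4 = 8 - (-72 - 112)/4 = 8 - ¼*(-184) = 8 + 46 = 54)
S(X)/m(h(7, 13)) = 54/((304/17)) = 54/((304*(1/17))) = 54/(304/17) = 54*(17/304) = 459/152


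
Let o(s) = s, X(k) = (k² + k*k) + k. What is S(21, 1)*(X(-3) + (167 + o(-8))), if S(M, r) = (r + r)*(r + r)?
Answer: 696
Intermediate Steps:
X(k) = k + 2*k² (X(k) = (k² + k²) + k = 2*k² + k = k + 2*k²)
S(M, r) = 4*r² (S(M, r) = (2*r)*(2*r) = 4*r²)
S(21, 1)*(X(-3) + (167 + o(-8))) = (4*1²)*(-3*(1 + 2*(-3)) + (167 - 8)) = (4*1)*(-3*(1 - 6) + 159) = 4*(-3*(-5) + 159) = 4*(15 + 159) = 4*174 = 696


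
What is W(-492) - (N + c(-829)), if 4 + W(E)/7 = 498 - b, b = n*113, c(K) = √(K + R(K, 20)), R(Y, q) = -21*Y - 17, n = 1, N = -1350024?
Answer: 1352691 - √16563 ≈ 1.3526e+6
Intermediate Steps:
R(Y, q) = -17 - 21*Y
c(K) = √(-17 - 20*K) (c(K) = √(K + (-17 - 21*K)) = √(-17 - 20*K))
b = 113 (b = 1*113 = 113)
W(E) = 2667 (W(E) = -28 + 7*(498 - 1*113) = -28 + 7*(498 - 113) = -28 + 7*385 = -28 + 2695 = 2667)
W(-492) - (N + c(-829)) = 2667 - (-1350024 + √(-17 - 20*(-829))) = 2667 - (-1350024 + √(-17 + 16580)) = 2667 - (-1350024 + √16563) = 2667 + (1350024 - √16563) = 1352691 - √16563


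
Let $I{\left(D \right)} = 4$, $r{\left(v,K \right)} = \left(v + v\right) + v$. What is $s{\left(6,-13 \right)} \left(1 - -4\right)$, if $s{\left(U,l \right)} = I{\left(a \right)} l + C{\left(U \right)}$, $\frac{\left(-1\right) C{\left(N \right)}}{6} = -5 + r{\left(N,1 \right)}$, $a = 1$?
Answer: $-650$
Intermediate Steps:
$r{\left(v,K \right)} = 3 v$ ($r{\left(v,K \right)} = 2 v + v = 3 v$)
$C{\left(N \right)} = 30 - 18 N$ ($C{\left(N \right)} = - 6 \left(-5 + 3 N\right) = 30 - 18 N$)
$s{\left(U,l \right)} = 30 - 18 U + 4 l$ ($s{\left(U,l \right)} = 4 l - \left(-30 + 18 U\right) = 30 - 18 U + 4 l$)
$s{\left(6,-13 \right)} \left(1 - -4\right) = \left(30 - 108 + 4 \left(-13\right)\right) \left(1 - -4\right) = \left(30 - 108 - 52\right) \left(1 + 4\right) = \left(-130\right) 5 = -650$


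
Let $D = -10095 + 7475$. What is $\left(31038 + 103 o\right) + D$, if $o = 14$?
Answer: $29860$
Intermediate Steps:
$D = -2620$
$\left(31038 + 103 o\right) + D = \left(31038 + 103 \cdot 14\right) - 2620 = \left(31038 + 1442\right) - 2620 = 32480 - 2620 = 29860$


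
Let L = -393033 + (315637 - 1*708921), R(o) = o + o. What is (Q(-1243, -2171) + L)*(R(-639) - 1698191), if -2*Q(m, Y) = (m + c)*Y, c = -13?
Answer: 3653357006645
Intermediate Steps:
Q(m, Y) = -Y*(-13 + m)/2 (Q(m, Y) = -(m - 13)*Y/2 = -(-13 + m)*Y/2 = -Y*(-13 + m)/2)
R(o) = 2*o
L = -786317 (L = -393033 + (315637 - 708921) = -393033 - 393284 = -786317)
(Q(-1243, -2171) + L)*(R(-639) - 1698191) = ((1/2)*(-2171)*(13 - 1*(-1243)) - 786317)*(2*(-639) - 1698191) = ((1/2)*(-2171)*(13 + 1243) - 786317)*(-1278 - 1698191) = ((1/2)*(-2171)*1256 - 786317)*(-1699469) = (-1363388 - 786317)*(-1699469) = -2149705*(-1699469) = 3653357006645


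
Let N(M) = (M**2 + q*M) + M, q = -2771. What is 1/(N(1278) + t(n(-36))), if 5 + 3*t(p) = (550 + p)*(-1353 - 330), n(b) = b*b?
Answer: -3/8827151 ≈ -3.3986e-7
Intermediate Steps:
n(b) = b**2
t(p) = -925655/3 - 561*p (t(p) = -5/3 + ((550 + p)*(-1353 - 330))/3 = -5/3 + ((550 + p)*(-1683))/3 = -5/3 + (-925650 - 1683*p)/3 = -5/3 + (-308550 - 561*p) = -925655/3 - 561*p)
N(M) = M**2 - 2770*M (N(M) = (M**2 - 2771*M) + M = M**2 - 2770*M)
1/(N(1278) + t(n(-36))) = 1/(1278*(-2770 + 1278) + (-925655/3 - 561*(-36)**2)) = 1/(1278*(-1492) + (-925655/3 - 561*1296)) = 1/(-1906776 + (-925655/3 - 727056)) = 1/(-1906776 - 3106823/3) = 1/(-8827151/3) = -3/8827151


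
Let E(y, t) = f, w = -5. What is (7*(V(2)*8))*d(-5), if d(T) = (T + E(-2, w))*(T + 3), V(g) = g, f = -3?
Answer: 1792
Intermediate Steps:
E(y, t) = -3
d(T) = (-3 + T)*(3 + T) (d(T) = (T - 3)*(T + 3) = (-3 + T)*(3 + T))
(7*(V(2)*8))*d(-5) = (7*(2*8))*(-9 + (-5)²) = (7*16)*(-9 + 25) = 112*16 = 1792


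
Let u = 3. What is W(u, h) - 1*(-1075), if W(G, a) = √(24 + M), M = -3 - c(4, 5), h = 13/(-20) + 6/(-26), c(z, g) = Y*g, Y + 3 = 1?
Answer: 1075 + √31 ≈ 1080.6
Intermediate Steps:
Y = -2 (Y = -3 + 1 = -2)
c(z, g) = -2*g
h = -229/260 (h = 13*(-1/20) + 6*(-1/26) = -13/20 - 3/13 = -229/260 ≈ -0.88077)
M = 7 (M = -3 - (-2)*5 = -3 - 1*(-10) = -3 + 10 = 7)
W(G, a) = √31 (W(G, a) = √(24 + 7) = √31)
W(u, h) - 1*(-1075) = √31 - 1*(-1075) = √31 + 1075 = 1075 + √31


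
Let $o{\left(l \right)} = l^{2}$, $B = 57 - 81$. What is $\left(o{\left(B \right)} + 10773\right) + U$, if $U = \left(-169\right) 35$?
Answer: $5434$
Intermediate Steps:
$U = -5915$
$B = -24$ ($B = 57 - 81 = -24$)
$\left(o{\left(B \right)} + 10773\right) + U = \left(\left(-24\right)^{2} + 10773\right) - 5915 = \left(576 + 10773\right) - 5915 = 11349 - 5915 = 5434$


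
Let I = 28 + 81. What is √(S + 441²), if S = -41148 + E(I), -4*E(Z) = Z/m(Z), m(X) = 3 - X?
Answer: √6891409906/212 ≈ 391.58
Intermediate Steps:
I = 109
E(Z) = -Z/(4*(3 - Z))
S = -17446643/424 (S = -41148 + (¼)*109/(-3 + 109) = -41148 + (¼)*109/106 = -41148 + (¼)*109*(1/106) = -41148 + 109/424 = -17446643/424 ≈ -41148.)
√(S + 441²) = √(-17446643/424 + 441²) = √(-17446643/424 + 194481) = √(65013301/424) = √6891409906/212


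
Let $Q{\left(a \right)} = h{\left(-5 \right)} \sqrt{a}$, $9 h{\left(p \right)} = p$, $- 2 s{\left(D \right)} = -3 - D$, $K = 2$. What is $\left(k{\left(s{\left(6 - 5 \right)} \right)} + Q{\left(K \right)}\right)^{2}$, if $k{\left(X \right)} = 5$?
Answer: $\frac{2075}{81} - \frac{50 \sqrt{2}}{9} \approx 17.761$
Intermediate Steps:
$s{\left(D \right)} = \frac{3}{2} + \frac{D}{2}$ ($s{\left(D \right)} = - \frac{-3 - D}{2} = \frac{3}{2} + \frac{D}{2}$)
$h{\left(p \right)} = \frac{p}{9}$
$Q{\left(a \right)} = - \frac{5 \sqrt{a}}{9}$ ($Q{\left(a \right)} = \frac{1}{9} \left(-5\right) \sqrt{a} = - \frac{5 \sqrt{a}}{9}$)
$\left(k{\left(s{\left(6 - 5 \right)} \right)} + Q{\left(K \right)}\right)^{2} = \left(5 - \frac{5 \sqrt{2}}{9}\right)^{2}$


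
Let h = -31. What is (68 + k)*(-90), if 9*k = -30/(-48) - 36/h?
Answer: -761095/124 ≈ -6137.9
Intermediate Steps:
k = 443/2232 (k = (-30/(-48) - 36/(-31))/9 = (-30*(-1/48) - 36*(-1/31))/9 = (5/8 + 36/31)/9 = (⅑)*(443/248) = 443/2232 ≈ 0.19848)
(68 + k)*(-90) = (68 + 443/2232)*(-90) = (152219/2232)*(-90) = -761095/124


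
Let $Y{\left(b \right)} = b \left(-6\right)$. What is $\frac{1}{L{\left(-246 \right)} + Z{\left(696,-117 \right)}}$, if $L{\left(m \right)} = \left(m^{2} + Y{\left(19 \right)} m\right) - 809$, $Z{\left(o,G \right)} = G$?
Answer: $\frac{1}{87634} \approx 1.1411 \cdot 10^{-5}$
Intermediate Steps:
$Y{\left(b \right)} = - 6 b$
$L{\left(m \right)} = -809 + m^{2} - 114 m$ ($L{\left(m \right)} = \left(m^{2} + \left(-6\right) 19 m\right) - 809 = \left(m^{2} - 114 m\right) - 809 = -809 + m^{2} - 114 m$)
$\frac{1}{L{\left(-246 \right)} + Z{\left(696,-117 \right)}} = \frac{1}{\left(-809 + \left(-246\right)^{2} - -28044\right) - 117} = \frac{1}{\left(-809 + 60516 + 28044\right) - 117} = \frac{1}{87751 - 117} = \frac{1}{87634}$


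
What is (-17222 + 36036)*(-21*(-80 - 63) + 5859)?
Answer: 166729668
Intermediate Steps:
(-17222 + 36036)*(-21*(-80 - 63) + 5859) = 18814*(-21*(-143) + 5859) = 18814*(3003 + 5859) = 18814*8862 = 166729668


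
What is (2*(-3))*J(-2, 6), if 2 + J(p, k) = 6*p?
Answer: 84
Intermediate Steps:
J(p, k) = -2 + 6*p
(2*(-3))*J(-2, 6) = (2*(-3))*(-2 + 6*(-2)) = -6*(-2 - 12) = -6*(-14) = 84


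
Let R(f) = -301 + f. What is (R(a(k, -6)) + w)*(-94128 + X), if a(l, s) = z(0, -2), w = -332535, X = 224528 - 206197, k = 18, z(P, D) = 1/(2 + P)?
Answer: 50455864787/2 ≈ 2.5228e+10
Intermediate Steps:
X = 18331
a(l, s) = ½ (a(l, s) = 1/(2 + 0) = 1/2 = ½)
(R(a(k, -6)) + w)*(-94128 + X) = ((-301 + ½) - 332535)*(-94128 + 18331) = (-601/2 - 332535)*(-75797) = -665671/2*(-75797) = 50455864787/2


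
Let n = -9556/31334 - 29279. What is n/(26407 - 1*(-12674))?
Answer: -458718871/612282027 ≈ -0.74920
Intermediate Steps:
n = -458718871/15667 (n = -9556*1/31334 - 29279 = -4778/15667 - 29279 = -458718871/15667 ≈ -29279.)
n/(26407 - 1*(-12674)) = -458718871/(15667*(26407 - 1*(-12674))) = -458718871/(15667*(26407 + 12674)) = -458718871/15667/39081 = -458718871/15667*1/39081 = -458718871/612282027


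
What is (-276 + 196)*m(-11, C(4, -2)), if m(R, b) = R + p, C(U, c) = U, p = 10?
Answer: 80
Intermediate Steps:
m(R, b) = 10 + R (m(R, b) = R + 10 = 10 + R)
(-276 + 196)*m(-11, C(4, -2)) = (-276 + 196)*(10 - 11) = -80*(-1) = 80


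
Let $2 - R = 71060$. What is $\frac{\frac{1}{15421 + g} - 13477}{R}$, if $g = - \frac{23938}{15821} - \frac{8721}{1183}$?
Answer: $\frac{299041037221421}{1576705359143928} \approx 0.18966$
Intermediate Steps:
$R = -71058$ ($R = 2 - 71060 = -71058$)
$g = - \frac{12791815}{1439711}$ ($g = \left(-23938\right) \frac{1}{15821} - \frac{8721}{1183} = - \frac{23938}{15821} - \frac{8721}{1183} = - \frac{12791815}{1439711} \approx -8.885$)
$\frac{\frac{1}{15421 + g} - 13477}{R} = \frac{\frac{1}{15421 - \frac{12791815}{1439711}} - 13477}{-71058} = \left(\frac{1}{\frac{22188991516}{1439711}} - 13477\right) \left(- \frac{1}{71058}\right) = \left(\frac{1439711}{22188991516} - 13477\right) \left(- \frac{1}{71058}\right) = \left(- \frac{299041037221421}{22188991516}\right) \left(- \frac{1}{71058}\right) = \frac{299041037221421}{1576705359143928}$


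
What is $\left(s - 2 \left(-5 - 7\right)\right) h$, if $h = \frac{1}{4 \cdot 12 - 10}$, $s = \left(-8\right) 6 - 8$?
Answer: $- \frac{16}{19} \approx -0.8421$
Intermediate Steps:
$s = -56$ ($s = -48 - 8 = -56$)
$h = \frac{1}{38}$ ($h = \frac{1}{48 - 10} = \frac{1}{38} \approx 0.026316$)
$\left(s - 2 \left(-5 - 7\right)\right) h = \left(-56 - 2 \left(-5 - 7\right)\right) \frac{1}{38} = \left(-56 - 2 \left(-12\right)\right) \frac{1}{38} = \left(-56 - -24\right) \frac{1}{38} = \left(-56 + 24\right) \frac{1}{38} = \left(-32\right) \frac{1}{38} = - \frac{16}{19}$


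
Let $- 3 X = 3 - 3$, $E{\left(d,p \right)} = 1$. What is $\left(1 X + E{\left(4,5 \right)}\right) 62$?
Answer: $62$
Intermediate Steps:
$X = 0$ ($X = - \frac{3 - 3}{3} = \left(- \frac{1}{3}\right) 0 = 0$)
$\left(1 X + E{\left(4,5 \right)}\right) 62 = \left(1 \cdot 0 + 1\right) 62 = \left(0 + 1\right) 62 = 1 \cdot 62 = 62$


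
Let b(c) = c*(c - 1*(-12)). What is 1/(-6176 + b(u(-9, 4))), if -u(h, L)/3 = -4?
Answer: -1/5888 ≈ -0.00016984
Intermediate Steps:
u(h, L) = 12 (u(h, L) = -3*(-4) = 12)
b(c) = c*(12 + c) (b(c) = c*(c + 12) = c*(12 + c))
1/(-6176 + b(u(-9, 4))) = 1/(-6176 + 12*(12 + 12)) = 1/(-6176 + 12*24) = 1/(-6176 + 288) = 1/(-5888) = -1/5888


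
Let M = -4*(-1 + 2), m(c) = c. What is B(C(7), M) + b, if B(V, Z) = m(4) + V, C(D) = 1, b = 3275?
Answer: 3280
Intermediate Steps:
M = -4 (M = -4*1 = -4)
B(V, Z) = 4 + V
B(C(7), M) + b = (4 + 1) + 3275 = 5 + 3275 = 3280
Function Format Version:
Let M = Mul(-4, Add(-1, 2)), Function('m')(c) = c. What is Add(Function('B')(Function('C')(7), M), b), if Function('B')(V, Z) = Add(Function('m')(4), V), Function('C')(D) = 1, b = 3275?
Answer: 3280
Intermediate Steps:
M = -4 (M = Mul(-4, 1) = -4)
Function('B')(V, Z) = Add(4, V)
Add(Function('B')(Function('C')(7), M), b) = Add(Add(4, 1), 3275) = Add(5, 3275) = 3280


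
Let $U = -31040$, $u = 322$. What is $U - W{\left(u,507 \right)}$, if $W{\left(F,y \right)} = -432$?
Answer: $-30608$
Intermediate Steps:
$U - W{\left(u,507 \right)} = -31040 - -432 = -31040 + 432 = -30608$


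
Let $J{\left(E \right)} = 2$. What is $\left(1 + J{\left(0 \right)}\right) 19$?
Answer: $57$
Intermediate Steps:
$\left(1 + J{\left(0 \right)}\right) 19 = \left(1 + 2\right) 19 = 3 \cdot 19 = 57$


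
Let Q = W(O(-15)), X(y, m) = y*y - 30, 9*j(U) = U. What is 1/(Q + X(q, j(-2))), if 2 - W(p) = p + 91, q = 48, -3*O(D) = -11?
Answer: 3/6544 ≈ 0.00045844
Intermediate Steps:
O(D) = 11/3 (O(D) = -⅓*(-11) = 11/3)
j(U) = U/9
W(p) = -89 - p (W(p) = 2 - (p + 91) = 2 - (91 + p) = 2 + (-91 - p) = -89 - p)
X(y, m) = -30 + y² (X(y, m) = y² - 30 = -30 + y²)
Q = -278/3 (Q = -89 - 1*11/3 = -89 - 11/3 = -278/3 ≈ -92.667)
1/(Q + X(q, j(-2))) = 1/(-278/3 + (-30 + 48²)) = 1/(-278/3 + (-30 + 2304)) = 1/(-278/3 + 2274) = 1/(6544/3) = 3/6544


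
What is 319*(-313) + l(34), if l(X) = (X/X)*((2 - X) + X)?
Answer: -99845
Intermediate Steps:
l(X) = 2 (l(X) = 1*2 = 2)
319*(-313) + l(34) = 319*(-313) + 2 = -99847 + 2 = -99845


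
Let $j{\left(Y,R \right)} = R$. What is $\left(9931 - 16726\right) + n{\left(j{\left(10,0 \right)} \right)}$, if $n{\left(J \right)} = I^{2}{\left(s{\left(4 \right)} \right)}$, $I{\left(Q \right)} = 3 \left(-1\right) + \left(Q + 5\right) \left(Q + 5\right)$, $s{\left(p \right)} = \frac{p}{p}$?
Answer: $-5706$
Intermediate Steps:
$s{\left(p \right)} = 1$
$I{\left(Q \right)} = -3 + \left(5 + Q\right)^{2}$ ($I{\left(Q \right)} = -3 + \left(5 + Q\right) \left(5 + Q\right) = -3 + \left(5 + Q\right)^{2}$)
$n{\left(J \right)} = 1089$ ($n{\left(J \right)} = \left(-3 + \left(5 + 1\right)^{2}\right)^{2} = \left(-3 + 6^{2}\right)^{2} = \left(-3 + 36\right)^{2} = 33^{2} = 1089$)
$\left(9931 - 16726\right) + n{\left(j{\left(10,0 \right)} \right)} = \left(9931 - 16726\right) + 1089 = -6795 + 1089 = -5706$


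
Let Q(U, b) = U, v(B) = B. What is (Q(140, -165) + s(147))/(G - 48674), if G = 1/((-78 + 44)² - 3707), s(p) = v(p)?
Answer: -732137/124167375 ≈ -0.0058964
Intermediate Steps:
s(p) = p
G = -1/2551 (G = 1/((-34)² - 3707) = 1/(1156 - 3707) = 1/(-2551) = -1/2551 ≈ -0.00039200)
(Q(140, -165) + s(147))/(G - 48674) = (140 + 147)/(-1/2551 - 48674) = 287/(-124167375/2551) = 287*(-2551/124167375) = -732137/124167375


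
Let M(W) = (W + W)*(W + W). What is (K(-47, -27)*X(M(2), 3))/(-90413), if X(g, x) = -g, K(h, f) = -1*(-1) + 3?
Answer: 64/90413 ≈ 0.00070786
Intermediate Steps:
K(h, f) = 4 (K(h, f) = 1 + 3 = 4)
M(W) = 4*W² (M(W) = (2*W)*(2*W) = 4*W²)
(K(-47, -27)*X(M(2), 3))/(-90413) = (4*(-4*2²))/(-90413) = (4*(-4*4))*(-1/90413) = (4*(-1*16))*(-1/90413) = (4*(-16))*(-1/90413) = -64*(-1/90413) = 64/90413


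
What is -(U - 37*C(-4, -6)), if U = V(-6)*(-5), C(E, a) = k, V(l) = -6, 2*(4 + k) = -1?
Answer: -393/2 ≈ -196.50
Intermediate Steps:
k = -9/2 (k = -4 + (½)*(-1) = -4 - ½ = -9/2 ≈ -4.5000)
C(E, a) = -9/2
U = 30 (U = -6*(-5) = 30)
-(U - 37*C(-4, -6)) = -(30 - 37*(-9/2)) = -(30 + 333/2) = -1*393/2 = -393/2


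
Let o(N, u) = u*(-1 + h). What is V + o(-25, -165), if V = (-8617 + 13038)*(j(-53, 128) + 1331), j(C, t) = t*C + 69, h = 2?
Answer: -23802829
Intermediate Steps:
j(C, t) = 69 + C*t (j(C, t) = C*t + 69 = 69 + C*t)
o(N, u) = u (o(N, u) = u*(-1 + 2) = u*1 = u)
V = -23802664 (V = (-8617 + 13038)*((69 - 53*128) + 1331) = 4421*((69 - 6784) + 1331) = 4421*(-6715 + 1331) = 4421*(-5384) = -23802664)
V + o(-25, -165) = -23802664 - 165 = -23802829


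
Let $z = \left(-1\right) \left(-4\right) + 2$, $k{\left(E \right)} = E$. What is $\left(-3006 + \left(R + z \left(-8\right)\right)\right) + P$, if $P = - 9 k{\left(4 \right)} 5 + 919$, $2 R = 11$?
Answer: $- \frac{4619}{2} \approx -2309.5$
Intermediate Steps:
$R = \frac{11}{2}$ ($R = \frac{1}{2} \cdot 11 = \frac{11}{2} \approx 5.5$)
$P = 739$ ($P = \left(-9\right) 4 \cdot 5 + 919 = \left(-36\right) 5 + 919 = -180 + 919 = 739$)
$z = 6$ ($z = 4 + 2 = 6$)
$\left(-3006 + \left(R + z \left(-8\right)\right)\right) + P = \left(-3006 + \left(\frac{11}{2} + 6 \left(-8\right)\right)\right) + 739 = \left(-3006 + \left(\frac{11}{2} - 48\right)\right) + 739 = \left(-3006 - \frac{85}{2}\right) + 739 = - \frac{6097}{2} + 739 = - \frac{4619}{2}$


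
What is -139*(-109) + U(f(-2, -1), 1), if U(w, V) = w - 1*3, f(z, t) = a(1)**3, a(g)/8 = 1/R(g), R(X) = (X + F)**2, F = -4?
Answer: 11043404/729 ≈ 15149.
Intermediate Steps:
R(X) = (-4 + X)**2 (R(X) = (X - 4)**2 = (-4 + X)**2)
a(g) = 8/(-4 + g)**2 (a(g) = 8/((-4 + g)**2) = 8/(-4 + g)**2)
f(z, t) = 512/729 (f(z, t) = (8/(-4 + 1)**2)**3 = (8/(-3)**2)**3 = (8*(1/9))**3 = (8/9)**3 = 512/729)
U(w, V) = -3 + w (U(w, V) = w - 3 = -3 + w)
-139*(-109) + U(f(-2, -1), 1) = -139*(-109) + (-3 + 512/729) = 15151 - 1675/729 = 11043404/729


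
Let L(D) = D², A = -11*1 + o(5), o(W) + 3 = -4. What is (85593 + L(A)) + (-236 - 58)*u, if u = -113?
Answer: 119139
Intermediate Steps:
o(W) = -7 (o(W) = -3 - 4 = -7)
A = -18 (A = -11*1 - 7 = -11 - 7 = -18)
(85593 + L(A)) + (-236 - 58)*u = (85593 + (-18)²) + (-236 - 58)*(-113) = (85593 + 324) - 294*(-113) = 85917 + 33222 = 119139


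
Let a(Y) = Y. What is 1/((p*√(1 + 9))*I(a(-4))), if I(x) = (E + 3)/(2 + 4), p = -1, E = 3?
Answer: -√10/10 ≈ -0.31623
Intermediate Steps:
I(x) = 1 (I(x) = (3 + 3)/(2 + 4) = 6/6 = 6*(⅙) = 1)
1/((p*√(1 + 9))*I(a(-4))) = 1/(-√(1 + 9)*1) = 1/(-√10*1) = 1/(-√10) = -√10/10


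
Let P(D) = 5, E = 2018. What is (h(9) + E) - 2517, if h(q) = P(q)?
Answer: -494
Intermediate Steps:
h(q) = 5
(h(9) + E) - 2517 = (5 + 2018) - 2517 = 2023 - 2517 = -494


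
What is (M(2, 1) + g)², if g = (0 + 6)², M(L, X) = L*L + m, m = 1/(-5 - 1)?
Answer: 57121/36 ≈ 1586.7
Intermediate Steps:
m = -⅙ (m = 1/(-6) = -⅙ ≈ -0.16667)
M(L, X) = -⅙ + L² (M(L, X) = L*L - ⅙ = L² - ⅙ = -⅙ + L²)
g = 36 (g = 6² = 36)
(M(2, 1) + g)² = ((-⅙ + 2²) + 36)² = ((-⅙ + 4) + 36)² = (23/6 + 36)² = (239/6)² = 57121/36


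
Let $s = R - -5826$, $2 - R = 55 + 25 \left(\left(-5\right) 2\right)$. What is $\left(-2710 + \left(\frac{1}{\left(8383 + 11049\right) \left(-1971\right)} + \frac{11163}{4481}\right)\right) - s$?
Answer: $- \frac{1498368468310001}{171624415032} \approx -8730.5$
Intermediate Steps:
$R = 197$ ($R = 2 - \left(55 + 25 \left(\left(-5\right) 2\right)\right) = 2 - \left(55 + 25 \left(-10\right)\right) = 2 - \left(55 - 250\right) = 2 - -195 = 2 + 195 = 197$)
$s = 6023$ ($s = 197 - -5826 = 197 + 5826 = 6023$)
$\left(-2710 + \left(\frac{1}{\left(8383 + 11049\right) \left(-1971\right)} + \frac{11163}{4481}\right)\right) - s = \left(-2710 + \left(\frac{1}{\left(8383 + 11049\right) \left(-1971\right)} + \frac{11163}{4481}\right)\right) - 6023 = \left(-2710 + \left(\frac{1}{19432} \left(- \frac{1}{1971}\right) + 11163 \cdot \frac{1}{4481}\right)\right) - 6023 = \left(-2710 + \left(\frac{1}{19432} \left(- \frac{1}{1971}\right) + \frac{11163}{4481}\right)\right) - 6023 = \left(-2710 + \left(- \frac{1}{38300472} + \frac{11163}{4481}\right)\right) - 6023 = \left(-2710 + \frac{427548164455}{171624415032}\right) - 6023 = - \frac{464674616572265}{171624415032} - 6023 = - \frac{1498368468310001}{171624415032}$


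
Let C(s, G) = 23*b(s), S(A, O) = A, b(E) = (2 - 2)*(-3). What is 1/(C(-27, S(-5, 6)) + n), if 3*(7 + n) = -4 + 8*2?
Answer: -1/3 ≈ -0.33333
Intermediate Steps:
b(E) = 0 (b(E) = 0*(-3) = 0)
C(s, G) = 0 (C(s, G) = 23*0 = 0)
n = -3 (n = -7 + (-4 + 8*2)/3 = -7 + (-4 + 16)/3 = -7 + (1/3)*12 = -7 + 4 = -3)
1/(C(-27, S(-5, 6)) + n) = 1/(0 - 3) = 1/(-3) = -1/3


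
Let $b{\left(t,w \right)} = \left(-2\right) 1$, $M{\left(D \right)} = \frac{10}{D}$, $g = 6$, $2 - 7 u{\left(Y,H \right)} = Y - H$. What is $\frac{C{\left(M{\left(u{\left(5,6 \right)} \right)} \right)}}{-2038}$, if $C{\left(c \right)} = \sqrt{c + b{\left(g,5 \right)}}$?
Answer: $- \frac{4 \sqrt{3}}{3057} \approx -0.0022663$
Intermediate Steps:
$u{\left(Y,H \right)} = \frac{2}{7} - \frac{Y}{7} + \frac{H}{7}$ ($u{\left(Y,H \right)} = \frac{2}{7} - \frac{Y - H}{7} = \frac{2}{7} + \left(- \frac{Y}{7} + \frac{H}{7}\right) = \frac{2}{7} - \frac{Y}{7} + \frac{H}{7}$)
$b{\left(t,w \right)} = -2$
$C{\left(c \right)} = \sqrt{-2 + c}$ ($C{\left(c \right)} = \sqrt{c - 2} = \sqrt{-2 + c}$)
$\frac{C{\left(M{\left(u{\left(5,6 \right)} \right)} \right)}}{-2038} = \frac{\sqrt{-2 + \frac{10}{\frac{2}{7} - \frac{5}{7} + \frac{1}{7} \cdot 6}}}{-2038} = \sqrt{-2 + \frac{10}{\frac{2}{7} - \frac{5}{7} + \frac{6}{7}}} \left(- \frac{1}{2038}\right) = \sqrt{-2 + \frac{10}{\frac{3}{7}}} \left(- \frac{1}{2038}\right) = \sqrt{-2 + 10 \cdot \frac{7}{3}} \left(- \frac{1}{2038}\right) = \sqrt{-2 + \frac{70}{3}} \left(- \frac{1}{2038}\right) = \sqrt{\frac{64}{3}} \left(- \frac{1}{2038}\right) = \frac{8 \sqrt{3}}{3} \left(- \frac{1}{2038}\right) = - \frac{4 \sqrt{3}}{3057}$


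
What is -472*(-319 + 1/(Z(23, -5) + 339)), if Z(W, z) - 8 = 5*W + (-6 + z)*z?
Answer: 77843184/517 ≈ 1.5057e+5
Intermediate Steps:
Z(W, z) = 8 + 5*W + z*(-6 + z) (Z(W, z) = 8 + (5*W + (-6 + z)*z) = 8 + (5*W + z*(-6 + z)) = 8 + 5*W + z*(-6 + z))
-472*(-319 + 1/(Z(23, -5) + 339)) = -472*(-319 + 1/((8 + (-5)² - 6*(-5) + 5*23) + 339)) = -472*(-319 + 1/((8 + 25 + 30 + 115) + 339)) = -472*(-319 + 1/(178 + 339)) = -472*(-319 + 1/517) = -472*(-164922/517) = 77843184/517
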